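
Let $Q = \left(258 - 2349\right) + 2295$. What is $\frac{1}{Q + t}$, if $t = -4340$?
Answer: $- \frac{1}{4136} \approx -0.00024178$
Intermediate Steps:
$Q = 204$ ($Q = -2091 + 2295 = 204$)
$\frac{1}{Q + t} = \frac{1}{204 - 4340} = \frac{1}{-4136} = - \frac{1}{4136}$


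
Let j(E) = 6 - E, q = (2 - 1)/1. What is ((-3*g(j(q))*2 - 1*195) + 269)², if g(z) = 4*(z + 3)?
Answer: 13924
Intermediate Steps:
q = 1 (q = 1*1 = 1)
g(z) = 12 + 4*z (g(z) = 4*(3 + z) = 12 + 4*z)
((-3*g(j(q))*2 - 1*195) + 269)² = ((-3*(12 + 4*(6 - 1*1))*2 - 1*195) + 269)² = ((-3*(12 + 4*(6 - 1))*2 - 195) + 269)² = ((-3*(12 + 4*5)*2 - 195) + 269)² = ((-3*(12 + 20)*2 - 195) + 269)² = ((-3*32*2 - 195) + 269)² = ((-96*2 - 195) + 269)² = ((-192 - 195) + 269)² = (-387 + 269)² = (-118)² = 13924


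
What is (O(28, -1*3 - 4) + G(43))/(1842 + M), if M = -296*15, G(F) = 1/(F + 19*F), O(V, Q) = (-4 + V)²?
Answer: -495361/2234280 ≈ -0.22171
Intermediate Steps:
G(F) = 1/(20*F)
M = -4440
(O(28, -1*3 - 4) + G(43))/(1842 + M) = ((-4 + 28)² + (1/20)/43)/(1842 - 4440) = (24² + (1/20)*(1/43))/(-2598) = (576 + 1/860)*(-1/2598) = (495361/860)*(-1/2598) = -495361/2234280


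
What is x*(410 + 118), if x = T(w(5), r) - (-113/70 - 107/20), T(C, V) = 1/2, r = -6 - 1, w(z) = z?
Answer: 27588/7 ≈ 3941.1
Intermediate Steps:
r = -7
T(C, V) = 1/2
x = 209/28 (x = 1/2 - (-113/70 - 107/20) = 1/2 - 1*(-195/28) = 1/2 + 195/28 = 209/28 ≈ 7.4643)
x*(410 + 118) = 209*(410 + 118)/28 = (209/28)*528 = 27588/7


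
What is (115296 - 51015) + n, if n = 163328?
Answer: 227609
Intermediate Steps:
(115296 - 51015) + n = (115296 - 51015) + 163328 = 64281 + 163328 = 227609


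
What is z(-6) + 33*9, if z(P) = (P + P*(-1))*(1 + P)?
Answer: 297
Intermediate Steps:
z(P) = 0 (z(P) = (P - P)*(1 + P) = 0*(1 + P) = 0)
z(-6) + 33*9 = 0 + 33*9 = 0 + 297 = 297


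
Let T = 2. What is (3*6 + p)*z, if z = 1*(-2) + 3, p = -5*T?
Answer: 8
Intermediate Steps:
p = -10 (p = -5*2 = -10)
z = 1 (z = -2 + 3 = 1)
(3*6 + p)*z = (3*6 - 10)*1 = (18 - 10)*1 = 8*1 = 8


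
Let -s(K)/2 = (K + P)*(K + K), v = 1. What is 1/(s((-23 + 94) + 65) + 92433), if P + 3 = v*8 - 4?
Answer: 1/17905 ≈ 5.5850e-5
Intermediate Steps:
P = 1 (P = -3 + (1*8 - 4) = -3 + (8 - 4) = -3 + 4 = 1)
s(K) = -4*K*(1 + K) (s(K) = -2*(K + 1)*(K + K) = -2*(1 + K)*2*K = -4*K*(1 + K))
1/(s((-23 + 94) + 65) + 92433) = 1/(-4*((-23 + 94) + 65)*(1 + ((-23 + 94) + 65)) + 92433) = 1/(-4*(71 + 65)*(1 + (71 + 65)) + 92433) = 1/(-4*136*(1 + 136) + 92433) = 1/(-4*136*137 + 92433) = 1/(-74528 + 92433) = 1/17905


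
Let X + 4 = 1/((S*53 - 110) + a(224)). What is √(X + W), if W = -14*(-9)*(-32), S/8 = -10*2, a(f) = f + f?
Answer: I*√267555182046/8142 ≈ 63.53*I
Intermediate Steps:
a(f) = 2*f
S = -160 (S = 8*(-10*2) = 8*(-20) = -160)
W = -4032 (W = 126*(-32) = -4032)
X = -32569/8142 (X = -4 + 1/((-160*53 - 110) + 2*224) = -4 + 1/((-8480 - 110) + 448) = -4 + 1/(-8590 + 448) = -4 + 1/(-8142) = -4 - 1/8142 = -32569/8142 ≈ -4.0001)
√(X + W) = √(-32569/8142 - 4032) = √(-32861113/8142) = I*√267555182046/8142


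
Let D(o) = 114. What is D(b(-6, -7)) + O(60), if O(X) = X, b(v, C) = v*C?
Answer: 174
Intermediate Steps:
b(v, C) = C*v
D(b(-6, -7)) + O(60) = 114 + 60 = 174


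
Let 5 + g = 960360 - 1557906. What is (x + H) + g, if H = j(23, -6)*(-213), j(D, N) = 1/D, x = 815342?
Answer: 5008980/23 ≈ 2.1778e+5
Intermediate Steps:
g = -597551 (g = -5 + (960360 - 1557906) = -5 - 597546 = -597551)
H = -213/23 ≈ -9.2609
(x + H) + g = (815342 - 213/23) - 597551 = 18752653/23 - 597551 = 5008980/23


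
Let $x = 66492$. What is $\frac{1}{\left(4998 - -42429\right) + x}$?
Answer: $\frac{1}{113919} \approx 8.7782 \cdot 10^{-6}$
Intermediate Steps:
$\frac{1}{\left(4998 - -42429\right) + x} = \frac{1}{\left(4998 - -42429\right) + 66492} = \frac{1}{\left(4998 + 42429\right) + 66492} = \frac{1}{47427 + 66492} = \frac{1}{113919}$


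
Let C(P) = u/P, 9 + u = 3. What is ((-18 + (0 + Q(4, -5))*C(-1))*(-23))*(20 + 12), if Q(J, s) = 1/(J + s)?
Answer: 17664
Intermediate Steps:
u = -6 (u = -9 + 3 = -6)
C(P) = -6/P
((-18 + (0 + Q(4, -5))*C(-1))*(-23))*(20 + 12) = ((-18 + (0 + 1/(4 - 5))*(-6/(-1)))*(-23))*(20 + 12) = ((-18 + (0 + 1/(-1))*(-6*(-1)))*(-23))*32 = ((-18 + (0 - 1)*6)*(-23))*32 = ((-18 - 1*6)*(-23))*32 = ((-18 - 6)*(-23))*32 = -24*(-23)*32 = 552*32 = 17664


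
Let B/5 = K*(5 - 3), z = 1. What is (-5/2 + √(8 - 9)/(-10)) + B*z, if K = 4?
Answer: 75/2 - I/10 ≈ 37.5 - 0.1*I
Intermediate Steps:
B = 40 (B = 5*(4*(5 - 3)) = 5*(4*2) = 5*8 = 40)
(-5/2 + √(8 - 9)/(-10)) + B*z = (-5/2 + √(8 - 9)/(-10)) + 40*1 = (-5*½ + √(-1)*(-⅒)) + 40 = (-5/2 + I*(-⅒)) + 40 = (-5/2 - I/10) + 40 = 75/2 - I/10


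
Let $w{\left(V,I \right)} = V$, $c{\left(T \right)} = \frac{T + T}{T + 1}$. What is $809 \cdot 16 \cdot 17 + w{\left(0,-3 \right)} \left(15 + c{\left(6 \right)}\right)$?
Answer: $220048$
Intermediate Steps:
$c{\left(T \right)} = \frac{2 T}{1 + T}$
$809 \cdot 16 \cdot 17 + w{\left(0,-3 \right)} \left(15 + c{\left(6 \right)}\right) = 809 \cdot 16 \cdot 17 + 0 \left(15 + 2 \cdot 6 \frac{1}{1 + 6}\right) = 809 \cdot 272 + 0 \left(15 + 2 \cdot 6 \cdot \frac{1}{7}\right) = 220048 + 0 \left(15 + 2 \cdot 6 \cdot \frac{1}{7}\right) = 220048 + 0 \left(15 + \frac{12}{7}\right) = 220048 + 0 \cdot \frac{117}{7} = 220048 + 0 = 220048$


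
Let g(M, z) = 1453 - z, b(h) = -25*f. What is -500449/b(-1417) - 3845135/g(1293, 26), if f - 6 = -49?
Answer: -4847660848/1534025 ≈ -3160.1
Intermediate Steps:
f = -43 (f = 6 - 49 = -43)
b(h) = 1075 (b(h) = -25*(-43) = 1075)
-500449/b(-1417) - 3845135/g(1293, 26) = -500449/1075 - 3845135/(1453 - 1*26) = -500449*1/1075 - 3845135/(1453 - 26) = -500449/1075 - 3845135/1427 = -4847660848/1534025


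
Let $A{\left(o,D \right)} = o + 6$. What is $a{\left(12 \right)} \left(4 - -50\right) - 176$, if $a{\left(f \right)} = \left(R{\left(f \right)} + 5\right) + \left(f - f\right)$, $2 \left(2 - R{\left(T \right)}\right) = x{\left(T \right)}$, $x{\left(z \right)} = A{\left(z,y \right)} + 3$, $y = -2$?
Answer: $-365$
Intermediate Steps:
$A{\left(o,D \right)} = 6 + o$
$x{\left(z \right)} = 9 + z$ ($x{\left(z \right)} = \left(6 + z\right) + 3 = 9 + z$)
$R{\left(T \right)} = - \frac{5}{2} - \frac{T}{2}$ ($R{\left(T \right)} = 2 - \frac{9 + T}{2} = 2 - \left(\frac{9}{2} + \frac{T}{2}\right) = - \frac{5}{2} - \frac{T}{2}$)
$a{\left(f \right)} = \frac{5}{2} - \frac{f}{2}$ ($a{\left(f \right)} = \left(\left(- \frac{5}{2} - \frac{f}{2}\right) + 5\right) + \left(f - f\right) = \left(\frac{5}{2} - \frac{f}{2}\right) + 0 = \frac{5}{2} - \frac{f}{2}$)
$a{\left(12 \right)} \left(4 - -50\right) - 176 = \left(\frac{5}{2} - 6\right) \left(4 - -50\right) - 176 = \left(\frac{5}{2} - 6\right) \left(4 + 50\right) - 176 = \left(- \frac{7}{2}\right) 54 - 176 = -189 - 176 = -365$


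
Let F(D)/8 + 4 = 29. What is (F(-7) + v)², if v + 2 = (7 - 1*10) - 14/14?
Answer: 37636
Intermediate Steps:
F(D) = 200 (F(D) = -32 + 8*29 = -32 + 232 = 200)
v = -6 (v = -2 + ((7 - 1*10) - 14/14) = -2 + ((7 - 10) - 14*1/14) = -2 + (-3 - 1) = -2 - 4 = -6)
(F(-7) + v)² = (200 - 6)² = 194² = 37636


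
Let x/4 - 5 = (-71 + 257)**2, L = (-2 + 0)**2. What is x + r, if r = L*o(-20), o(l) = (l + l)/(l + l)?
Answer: 138408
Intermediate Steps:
o(l) = 1 (o(l) = (2*l)/((2*l)) = (2*l)*(1/(2*l)) = 1)
L = 4 (L = (-2)**2 = 4)
r = 4 (r = 4*1 = 4)
x = 138404 (x = 20 + 4*(-71 + 257)**2 = 20 + 4*186**2 = 20 + 4*34596 = 20 + 138384 = 138404)
x + r = 138404 + 4 = 138408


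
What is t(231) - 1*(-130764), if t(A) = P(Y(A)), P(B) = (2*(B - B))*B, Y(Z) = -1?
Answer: 130764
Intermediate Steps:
P(B) = 0 (P(B) = (2*0)*B = 0*B = 0)
t(A) = 0
t(231) - 1*(-130764) = 0 - 1*(-130764) = 0 + 130764 = 130764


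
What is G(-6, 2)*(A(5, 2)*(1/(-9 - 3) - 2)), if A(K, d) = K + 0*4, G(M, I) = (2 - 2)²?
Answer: 0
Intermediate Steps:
G(M, I) = 0 (G(M, I) = 0² = 0)
A(K, d) = K (A(K, d) = K + 0 = K)
G(-6, 2)*(A(5, 2)*(1/(-9 - 3) - 2)) = 0*(5*(1/(-9 - 3) - 2)) = 0*(5*(1/(-12) - 2)) = 0*(5*(-1/12 - 2)) = 0*(5*(-25/12)) = 0*(-125/12) = 0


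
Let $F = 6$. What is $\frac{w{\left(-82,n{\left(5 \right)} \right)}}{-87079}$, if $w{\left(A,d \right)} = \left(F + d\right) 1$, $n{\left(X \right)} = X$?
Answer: $- \frac{11}{87079} \approx -0.00012632$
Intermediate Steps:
$w{\left(A,d \right)} = 6 + d$ ($w{\left(A,d \right)} = \left(6 + d\right) 1 = 6 + d$)
$\frac{w{\left(-82,n{\left(5 \right)} \right)}}{-87079} = \frac{6 + 5}{-87079} = 11 \left(- \frac{1}{87079}\right) = - \frac{11}{87079}$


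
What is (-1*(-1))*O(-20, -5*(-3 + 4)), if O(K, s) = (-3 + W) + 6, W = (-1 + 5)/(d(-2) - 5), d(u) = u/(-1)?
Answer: 5/3 ≈ 1.6667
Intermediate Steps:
d(u) = -u (d(u) = u*(-1) = -u)
W = -4/3 (W = (-1 + 5)/(-1*(-2) - 5) = 4/(2 - 5) = 4/(-3) = 4*(-1/3) = -4/3 ≈ -1.3333)
O(K, s) = 5/3 (O(K, s) = (-3 - 4/3) + 6 = -13/3 + 6 = 5/3)
(-1*(-1))*O(-20, -5*(-3 + 4)) = -1*(-1)*(5/3) = 1*(5/3) = 5/3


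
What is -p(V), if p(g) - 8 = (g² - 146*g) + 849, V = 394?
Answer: -98569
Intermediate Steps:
p(g) = 857 + g² - 146*g (p(g) = 8 + ((g² - 146*g) + 849) = 8 + (849 + g² - 146*g) = 857 + g² - 146*g)
-p(V) = -(857 + 394² - 146*394) = -(857 + 155236 - 57524) = -1*98569 = -98569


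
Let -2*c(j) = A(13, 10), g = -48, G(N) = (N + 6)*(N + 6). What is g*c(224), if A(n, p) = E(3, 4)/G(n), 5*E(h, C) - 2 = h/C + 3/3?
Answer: 18/361 ≈ 0.049861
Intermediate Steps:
G(N) = (6 + N)**2 (G(N) = (6 + N)*(6 + N) = (6 + N)**2)
E(h, C) = 3/5 + h/(5*C) (E(h, C) = 2/5 + (h/C + 3/3)/5 = 2/5 + (h/C + 3*(1/3))/5 = 2/5 + (h/C + 1)/5 = 2/5 + (1 + h/C)/5 = 2/5 + (1/5 + h/(5*C)) = 3/5 + h/(5*C))
A(n, p) = 3/(4*(6 + n)**2) (A(n, p) = ((1/5)*(3 + 3*4)/4)/((6 + n)**2) = ((1/5)*(1/4)*(3 + 12))/(6 + n)**2 = ((1/5)*(1/4)*15)/(6 + n)**2 = 3/(4*(6 + n)**2))
c(j) = -3/2888 (c(j) = -3/(8*(6 + 13)**2) = -3/(8*19**2) = -3/(8*361) = -1/2*3/1444 = -3/2888)
g*c(224) = -48*(-3/2888) = 18/361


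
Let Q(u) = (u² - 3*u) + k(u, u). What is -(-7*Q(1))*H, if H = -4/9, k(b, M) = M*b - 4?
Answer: 140/9 ≈ 15.556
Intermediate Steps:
k(b, M) = -4 + M*b
H = -4/9 (H = -4*⅑ = -4/9 ≈ -0.44444)
Q(u) = -4 - 3*u + 2*u² (Q(u) = (u² - 3*u) + (-4 + u*u) = (u² - 3*u) + (-4 + u²) = -4 - 3*u + 2*u²)
-(-7*Q(1))*H = -(-7*(-4 - 3*1 + 2*1²))*(-4)/9 = -(-7*(-4 - 3 + 2*1))*(-4)/9 = -(-7*(-4 - 3 + 2))*(-4)/9 = -(-7*(-5))*(-4)/9 = -35*(-4)/9 = -1*(-140/9) = 140/9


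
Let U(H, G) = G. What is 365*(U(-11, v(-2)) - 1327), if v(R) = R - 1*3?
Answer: -486180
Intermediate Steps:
v(R) = -3 + R (v(R) = R - 3 = -3 + R)
365*(U(-11, v(-2)) - 1327) = 365*((-3 - 2) - 1327) = 365*(-5 - 1327) = 365*(-1332) = -486180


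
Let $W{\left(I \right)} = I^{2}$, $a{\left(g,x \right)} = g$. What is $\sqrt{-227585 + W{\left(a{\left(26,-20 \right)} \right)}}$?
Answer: $i \sqrt{226909} \approx 476.35 i$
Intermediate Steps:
$\sqrt{-227585 + W{\left(a{\left(26,-20 \right)} \right)}} = \sqrt{-227585 + 26^{2}} = \sqrt{-227585 + 676} = \sqrt{-226909} = i \sqrt{226909}$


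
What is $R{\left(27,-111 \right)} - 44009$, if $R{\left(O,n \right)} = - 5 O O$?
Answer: $-47654$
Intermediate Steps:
$R{\left(O,n \right)} = - 5 O^{2}$
$R{\left(27,-111 \right)} - 44009 = - 5 \cdot 27^{2} - 44009 = \left(-5\right) 729 - 44009 = -3645 - 44009 = -47654$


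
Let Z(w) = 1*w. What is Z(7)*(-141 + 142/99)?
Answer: -96719/99 ≈ -976.96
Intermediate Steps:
Z(w) = w
Z(7)*(-141 + 142/99) = 7*(-141 + 142/99) = 7*(-13817/99) = -96719/99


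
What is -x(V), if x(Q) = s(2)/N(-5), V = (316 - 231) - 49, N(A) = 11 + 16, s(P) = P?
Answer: -2/27 ≈ -0.074074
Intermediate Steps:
N(A) = 27
V = 36 (V = 85 - 49 = 36)
x(Q) = 2/27
-x(V) = -1*2/27 = -2/27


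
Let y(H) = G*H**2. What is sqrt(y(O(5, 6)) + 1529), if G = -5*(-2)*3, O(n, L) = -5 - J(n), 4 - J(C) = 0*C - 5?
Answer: sqrt(7409) ≈ 86.076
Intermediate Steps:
J(C) = 9 (J(C) = 4 - (0*C - 5) = 4 - (0 - 5) = 4 - 1*(-5) = 4 + 5 = 9)
O(n, L) = -14 (O(n, L) = -5 - 1*9 = -5 - 9 = -14)
G = 30 (G = 10*3 = 30)
y(H) = 30*H**2
sqrt(y(O(5, 6)) + 1529) = sqrt(30*(-14)**2 + 1529) = sqrt(30*196 + 1529) = sqrt(5880 + 1529) = sqrt(7409)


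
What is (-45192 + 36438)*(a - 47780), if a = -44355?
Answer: 806549790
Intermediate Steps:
(-45192 + 36438)*(a - 47780) = (-45192 + 36438)*(-44355 - 47780) = -8754*(-92135) = 806549790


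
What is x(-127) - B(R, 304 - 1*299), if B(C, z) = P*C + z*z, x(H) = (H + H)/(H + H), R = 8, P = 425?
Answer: -3424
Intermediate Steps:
x(H) = 1 (x(H) = (2*H)/((2*H)) = (2*H)*(1/(2*H)) = 1)
B(C, z) = z² + 425*C (B(C, z) = 425*C + z*z = 425*C + z² = z² + 425*C)
x(-127) - B(R, 304 - 1*299) = 1 - ((304 - 1*299)² + 425*8) = 1 - ((304 - 299)² + 3400) = 1 - (5² + 3400) = 1 - (25 + 3400) = 1 - 1*3425 = 1 - 3425 = -3424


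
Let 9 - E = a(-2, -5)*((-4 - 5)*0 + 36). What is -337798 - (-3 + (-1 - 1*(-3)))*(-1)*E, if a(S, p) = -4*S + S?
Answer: -337591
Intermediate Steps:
a(S, p) = -3*S
E = -207 (E = 9 - (-3*(-2))*((-4 - 5)*0 + 36) = 9 - 6*(-9*0 + 36) = 9 - 6*(0 + 36) = 9 - 6*36 = 9 - 1*216 = 9 - 216 = -207)
-337798 - (-3 + (-1 - 1*(-3)))*(-1)*E = -337798 - (-3 + (-1 - 1*(-3)))*(-1)*(-207) = -337798 - (-3 + (-1 + 3))*(-1)*(-207) = -337798 - (-3 + 2)*(-1)*(-207) = -337798 - (-1*(-1))*(-207) = -337798 - (-207) = -337798 - 1*(-207) = -337798 + 207 = -337591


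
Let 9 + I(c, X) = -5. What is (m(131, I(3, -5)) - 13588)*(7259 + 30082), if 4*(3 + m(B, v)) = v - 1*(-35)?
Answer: -2029221963/4 ≈ -5.0731e+8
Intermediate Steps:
I(c, X) = -14 (I(c, X) = -9 - 5 = -14)
m(B, v) = 23/4 + v/4 (m(B, v) = -3 + (v - 1*(-35))/4 = -3 + (v + 35)/4 = -3 + (35 + v)/4 = -3 + (35/4 + v/4) = 23/4 + v/4)
(m(131, I(3, -5)) - 13588)*(7259 + 30082) = ((23/4 + (¼)*(-14)) - 13588)*(7259 + 30082) = ((23/4 - 7/2) - 13588)*37341 = (9/4 - 13588)*37341 = -54343/4*37341 = -2029221963/4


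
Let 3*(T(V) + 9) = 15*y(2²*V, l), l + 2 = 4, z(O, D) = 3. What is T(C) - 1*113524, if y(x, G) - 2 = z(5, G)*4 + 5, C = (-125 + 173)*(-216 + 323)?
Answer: -113438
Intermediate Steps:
l = 2 (l = -2 + 4 = 2)
C = 5136 (C = 48*107 = 5136)
y(x, G) = 19 (y(x, G) = 2 + (3*4 + 5) = 2 + (12 + 5) = 2 + 17 = 19)
T(V) = 86 (T(V) = -9 + (15*19)/3 = -9 + (⅓)*285 = -9 + 95 = 86)
T(C) - 1*113524 = 86 - 1*113524 = 86 - 113524 = -113438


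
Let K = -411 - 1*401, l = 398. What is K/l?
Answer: -406/199 ≈ -2.0402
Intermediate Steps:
K = -812 (K = -411 - 401 = -812)
K/l = -812/398 = -812*1/398 = -406/199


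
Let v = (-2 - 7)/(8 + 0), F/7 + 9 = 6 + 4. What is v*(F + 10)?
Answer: -153/8 ≈ -19.125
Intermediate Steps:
F = 7 (F = -63 + 7*(6 + 4) = -63 + 7*10 = -63 + 70 = 7)
v = -9/8 ≈ -1.1250
v*(F + 10) = -9*(7 + 10)/8 = -9/8*17 = -153/8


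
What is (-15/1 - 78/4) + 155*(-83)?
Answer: -25799/2 ≈ -12900.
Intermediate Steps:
(-15/1 - 78/4) + 155*(-83) = (-15*1 - 78*1/4) - 12865 = (-15 - 39/2) - 12865 = -69/2 - 12865 = -25799/2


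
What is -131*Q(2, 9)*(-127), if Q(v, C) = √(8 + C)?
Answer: 16637*√17 ≈ 68596.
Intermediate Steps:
-131*Q(2, 9)*(-127) = -131*√(8 + 9)*(-127) = -131*√17*(-127) = 16637*√17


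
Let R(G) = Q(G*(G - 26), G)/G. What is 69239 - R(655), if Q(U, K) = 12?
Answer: 45351533/655 ≈ 69239.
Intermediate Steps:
R(G) = 12/G
69239 - R(655) = 69239 - 12/655 = 45351533/655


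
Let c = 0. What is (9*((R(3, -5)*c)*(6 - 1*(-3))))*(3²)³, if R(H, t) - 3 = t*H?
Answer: 0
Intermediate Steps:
R(H, t) = 3 + H*t (R(H, t) = 3 + t*H = 3 + H*t)
(9*((R(3, -5)*c)*(6 - 1*(-3))))*(3²)³ = (9*(((3 + 3*(-5))*0)*(6 - 1*(-3))))*(3²)³ = (9*(((3 - 15)*0)*(6 + 3)))*9³ = (9*(-12*0*9))*729 = (9*(0*9))*729 = (9*0)*729 = 0*729 = 0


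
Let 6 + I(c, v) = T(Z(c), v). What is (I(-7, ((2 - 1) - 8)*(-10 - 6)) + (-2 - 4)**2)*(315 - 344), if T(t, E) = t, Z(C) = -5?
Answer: -725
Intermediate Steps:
I(c, v) = -11 (I(c, v) = -6 - 5 = -11)
(I(-7, ((2 - 1) - 8)*(-10 - 6)) + (-2 - 4)**2)*(315 - 344) = (-11 + (-2 - 4)**2)*(315 - 344) = (-11 + (-6)**2)*(-29) = (-11 + 36)*(-29) = 25*(-29) = -725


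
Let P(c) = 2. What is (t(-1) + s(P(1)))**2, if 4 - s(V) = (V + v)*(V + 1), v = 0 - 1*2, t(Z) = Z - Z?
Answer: 16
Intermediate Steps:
t(Z) = 0
v = -2 (v = 0 - 2 = -2)
s(V) = 4 - (1 + V)*(-2 + V) (s(V) = 4 - (V - 2)*(V + 1) = 4 - (-2 + V)*(1 + V) = 4 - (1 + V)*(-2 + V))
(t(-1) + s(P(1)))**2 = (0 + (6 + 2 - 1*2**2))**2 = (0 + (6 + 2 - 1*4))**2 = (0 + (6 + 2 - 4))**2 = (0 + 4)**2 = 4**2 = 16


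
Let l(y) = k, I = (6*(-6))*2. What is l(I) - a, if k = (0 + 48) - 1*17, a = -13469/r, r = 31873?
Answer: 1001532/31873 ≈ 31.423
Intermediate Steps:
a = -13469/31873 ≈ -0.42258
I = -72 (I = -36*2 = -72)
k = 31 (k = 48 - 17 = 31)
l(y) = 31
l(I) - a = 31 - 1*(-13469/31873) = 31 + 13469/31873 = 1001532/31873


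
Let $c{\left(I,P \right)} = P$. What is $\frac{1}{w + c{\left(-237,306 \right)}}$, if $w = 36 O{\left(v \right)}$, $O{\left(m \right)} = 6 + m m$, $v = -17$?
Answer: $\frac{1}{10926} \approx 9.1525 \cdot 10^{-5}$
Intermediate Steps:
$O{\left(m \right)} = 6 + m^{2}$
$w = 10620$ ($w = 36 \left(6 + \left(-17\right)^{2}\right) = 36 \left(6 + 289\right) = 36 \cdot 295 = 10620$)
$\frac{1}{w + c{\left(-237,306 \right)}} = \frac{1}{10620 + 306} = \frac{1}{10926}$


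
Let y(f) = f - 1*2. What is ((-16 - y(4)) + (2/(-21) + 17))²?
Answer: 529/441 ≈ 1.1995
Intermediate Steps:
y(f) = -2 + f (y(f) = f - 2 = -2 + f)
((-16 - y(4)) + (2/(-21) + 17))² = ((-16 - (-2 + 4)) + (2/(-21) + 17))² = ((-16 - 1*2) + (2*(-1/21) + 17))² = ((-16 - 2) + (-2/21 + 17))² = (-18 + 355/21)² = (-23/21)² = 529/441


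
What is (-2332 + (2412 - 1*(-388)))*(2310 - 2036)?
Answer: 128232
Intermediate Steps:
(-2332 + (2412 - 1*(-388)))*(2310 - 2036) = (-2332 + (2412 + 388))*274 = (-2332 + 2800)*274 = 468*274 = 128232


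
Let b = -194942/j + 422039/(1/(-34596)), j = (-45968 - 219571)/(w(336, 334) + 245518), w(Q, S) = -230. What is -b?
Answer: 3877050276937220/265539 ≈ 1.4601e+10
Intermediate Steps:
j = -265539/245288 (j = (-45968 - 219571)/(-230 + 245518) = -265539/245288 ≈ -1.0826)
b = -3877050276937220/265539 (b = -194942/(-265539/245288) + 422039/(1/(-34596)) = -194942*(-245288/265539) + 422039/(-1/34596) = 47816933296/265539 + 422039*(-34596) = 47816933296/265539 - 14600861244 = -3877050276937220/265539 ≈ -1.4601e+10)
-b = -1*(-3877050276937220/265539) = 3877050276937220/265539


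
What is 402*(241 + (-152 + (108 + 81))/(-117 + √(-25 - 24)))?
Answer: 664612329/6869 - 52059*I/6869 ≈ 96755.0 - 7.5788*I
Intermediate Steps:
402*(241 + (-152 + (108 + 81))/(-117 + √(-25 - 24))) = 402*(241 + (-152 + 189)/(-117 + √(-49))) = 402*(241 + 37/(-117 + 7*I)) = 402*(241 + 37*((-117 - 7*I)/13738)) = 402*(241 + 37*(-117 - 7*I)/13738) = 96882 + 7437*(-117 - 7*I)/6869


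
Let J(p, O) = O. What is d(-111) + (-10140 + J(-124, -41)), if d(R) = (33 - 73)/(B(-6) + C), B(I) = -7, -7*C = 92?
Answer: -1435241/141 ≈ -10179.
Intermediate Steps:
C = -92/7 (C = -⅐*92 = -92/7 ≈ -13.143)
d(R) = 280/141 (d(R) = (33 - 73)/(-7 - 92/7) = -40/(-141/7) = -40*(-7/141) = 280/141)
d(-111) + (-10140 + J(-124, -41)) = 280/141 + (-10140 - 41) = 280/141 - 10181 = -1435241/141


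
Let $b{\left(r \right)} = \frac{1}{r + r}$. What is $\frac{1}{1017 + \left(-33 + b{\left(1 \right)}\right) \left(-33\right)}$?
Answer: $\frac{2}{4179} \approx 0.00047858$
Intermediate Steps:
$b{\left(r \right)} = \frac{1}{2 r}$
$\frac{1}{1017 + \left(-33 + b{\left(1 \right)}\right) \left(-33\right)} = \frac{1}{1017 + \left(-33 + \frac{1}{2 \cdot 1}\right) \left(-33\right)} = \frac{1}{1017 + \left(-33 + \frac{1}{2} \cdot 1\right) \left(-33\right)} = \frac{1}{1017 + \left(-33 + \frac{1}{2}\right) \left(-33\right)} = \frac{1}{1017 - - \frac{2145}{2}} = \frac{1}{1017 + \frac{2145}{2}} = \frac{1}{\frac{4179}{2}} = \frac{2}{4179}$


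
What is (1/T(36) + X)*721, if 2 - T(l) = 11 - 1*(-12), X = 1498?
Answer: 3240071/3 ≈ 1.0800e+6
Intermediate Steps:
T(l) = -21 (T(l) = 2 - (11 - 1*(-12)) = 2 - (11 + 12) = 2 - 1*23 = 2 - 23 = -21)
(1/T(36) + X)*721 = (1/(-21) + 1498)*721 = (-1/21 + 1498)*721 = (31457/21)*721 = 3240071/3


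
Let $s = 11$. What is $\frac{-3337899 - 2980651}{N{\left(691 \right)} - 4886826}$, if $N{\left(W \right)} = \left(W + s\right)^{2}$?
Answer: $\frac{3159275}{2197011} \approx 1.438$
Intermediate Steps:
$N{\left(W \right)} = \left(11 + W\right)^{2}$ ($N{\left(W \right)} = \left(W + 11\right)^{2} = \left(11 + W\right)^{2}$)
$\frac{-3337899 - 2980651}{N{\left(691 \right)} - 4886826} = \frac{-3337899 - 2980651}{\left(11 + 691\right)^{2} - 4886826} = - \frac{6318550}{702^{2} - 4886826} = - \frac{6318550}{492804 - 4886826} = - \frac{6318550}{-4394022} = \left(-6318550\right) \left(- \frac{1}{4394022}\right) = \frac{3159275}{2197011}$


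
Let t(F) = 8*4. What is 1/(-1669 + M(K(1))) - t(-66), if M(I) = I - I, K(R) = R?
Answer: -53409/1669 ≈ -32.001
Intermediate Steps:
M(I) = 0
t(F) = 32
1/(-1669 + M(K(1))) - t(-66) = 1/(-1669 + 0) - 1*32 = 1/(-1669) - 32 = -1/1669 - 32 = -53409/1669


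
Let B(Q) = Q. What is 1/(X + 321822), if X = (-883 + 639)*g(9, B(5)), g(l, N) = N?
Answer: 1/320602 ≈ 3.1191e-6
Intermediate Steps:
X = -1220 (X = (-883 + 639)*5 = -244*5 = -1220)
1/(X + 321822) = 1/(-1220 + 321822) = 1/320602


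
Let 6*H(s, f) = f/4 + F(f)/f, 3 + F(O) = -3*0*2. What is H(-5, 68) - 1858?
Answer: -756911/408 ≈ -1855.2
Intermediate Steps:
F(O) = -3 (F(O) = -3 - 3*0*2 = -3 + 0*2 = -3 + 0 = -3)
H(s, f) = -1/(2*f) + f/24 (H(s, f) = (f/4 - 3/f)/6 = (-3/f + f/4)/6 = -1/(2*f) + f/24)
H(-5, 68) - 1858 = (1/24)*(-12 + 68**2)/68 - 1858 = (1/24)*(1/68)*(-12 + 4624) - 1858 = (1/24)*(1/68)*4612 - 1858 = 1153/408 - 1858 = -756911/408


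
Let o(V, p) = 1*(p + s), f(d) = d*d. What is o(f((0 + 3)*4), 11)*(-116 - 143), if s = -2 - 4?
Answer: -1295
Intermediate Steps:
s = -6
f(d) = d²
o(V, p) = -6 + p (o(V, p) = 1*(p - 6) = 1*(-6 + p) = -6 + p)
o(f((0 + 3)*4), 11)*(-116 - 143) = (-6 + 11)*(-116 - 143) = 5*(-259) = -1295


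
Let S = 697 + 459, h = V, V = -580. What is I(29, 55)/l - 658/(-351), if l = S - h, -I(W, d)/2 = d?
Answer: 551839/304668 ≈ 1.8113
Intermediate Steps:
h = -580
I(W, d) = -2*d
S = 1156
l = 1736 (l = 1156 - 1*(-580) = 1156 + 580 = 1736)
I(29, 55)/l - 658/(-351) = -2*55/1736 - 658/(-351) = -110*1/1736 - 658*(-1/351) = -55/868 + 658/351 = 551839/304668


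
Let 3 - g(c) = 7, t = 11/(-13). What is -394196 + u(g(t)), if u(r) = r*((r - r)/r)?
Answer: -394196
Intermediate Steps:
t = -11/13 (t = 11*(-1/13) = -11/13 ≈ -0.84615)
g(c) = -4 (g(c) = 3 - 1*7 = 3 - 7 = -4)
u(r) = 0 (u(r) = r*(0/r) = r*0 = 0)
-394196 + u(g(t)) = -394196 + 0 = -394196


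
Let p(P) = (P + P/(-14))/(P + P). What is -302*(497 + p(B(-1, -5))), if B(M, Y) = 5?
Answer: -2103279/14 ≈ -1.5023e+5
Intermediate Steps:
p(P) = 13/28 (p(P) = (P + P*(-1/14))/((2*P)) = (P - P/14)*(1/(2*P)) = (13*P/14)*(1/(2*P)) = 13/28)
-302*(497 + p(B(-1, -5))) = -302*(497 + 13/28) = -302*13929/28 = -2103279/14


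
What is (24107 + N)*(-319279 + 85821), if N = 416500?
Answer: -102863229006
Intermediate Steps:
(24107 + N)*(-319279 + 85821) = (24107 + 416500)*(-319279 + 85821) = 440607*(-233458) = -102863229006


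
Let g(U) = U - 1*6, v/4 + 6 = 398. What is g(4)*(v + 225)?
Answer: -3586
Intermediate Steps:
v = 1568 (v = -24 + 4*398 = -24 + 1592 = 1568)
g(U) = -6 + U (g(U) = U - 6 = -6 + U)
g(4)*(v + 225) = (-6 + 4)*(1568 + 225) = -2*1793 = -3586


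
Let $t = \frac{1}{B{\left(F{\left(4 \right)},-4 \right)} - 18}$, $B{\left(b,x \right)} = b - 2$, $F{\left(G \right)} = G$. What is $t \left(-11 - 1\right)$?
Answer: $\frac{3}{4} \approx 0.75$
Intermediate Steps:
$B{\left(b,x \right)} = -2 + b$
$t = - \frac{1}{16}$ ($t = \frac{1}{\left(-2 + 4\right) - 18} = \frac{1}{2 - 18} = \frac{1}{-16} = - \frac{1}{16} \approx -0.0625$)
$t \left(-11 - 1\right) = - \frac{-11 - 1}{16} = \left(- \frac{1}{16}\right) \left(-12\right) = \frac{3}{4}$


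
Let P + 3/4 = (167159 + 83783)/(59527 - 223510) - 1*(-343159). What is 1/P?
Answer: 655932/225087473471 ≈ 2.9141e-6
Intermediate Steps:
P = 225087473471/655932 (P = -¾ + ((167159 + 83783)/(59527 - 223510) - 1*(-343159)) = -¾ + (250942/(-163983) + 343159) = -¾ + (250942*(-1/163983) + 343159) = -¾ + (-250942/163983 + 343159) = -¾ + 56271991355/163983 = 225087473471/655932 ≈ 3.4316e+5)
1/P = 1/(225087473471/655932) = 655932/225087473471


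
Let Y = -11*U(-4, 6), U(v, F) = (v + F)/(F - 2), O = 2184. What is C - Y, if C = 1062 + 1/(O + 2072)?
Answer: 4543281/4256 ≈ 1067.5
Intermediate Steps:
U(v, F) = (F + v)/(-2 + F)
C = 4519873/4256 (C = 1062 + 1/(2184 + 2072) = 1062 + 1/4256 = 4519873/4256 ≈ 1062.0)
Y = -11/2 (Y = -11*(6 - 4)/(-2 + 6) = -11*2/4 = -11*½ = -11/2 ≈ -5.5000)
C - Y = 4519873/4256 - 1*(-11/2) = 4519873/4256 + 11/2 = 4543281/4256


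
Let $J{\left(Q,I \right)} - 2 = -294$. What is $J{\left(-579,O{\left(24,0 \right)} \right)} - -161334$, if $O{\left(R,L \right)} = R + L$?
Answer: $161042$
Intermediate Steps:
$O{\left(R,L \right)} = L + R$
$J{\left(Q,I \right)} = -292$ ($J{\left(Q,I \right)} = 2 - 294 = -292$)
$J{\left(-579,O{\left(24,0 \right)} \right)} - -161334 = -292 - -161334 = -292 + 161334 = 161042$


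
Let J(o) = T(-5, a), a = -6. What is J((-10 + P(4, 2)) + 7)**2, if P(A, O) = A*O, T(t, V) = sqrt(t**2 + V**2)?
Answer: 61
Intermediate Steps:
T(t, V) = sqrt(V**2 + t**2)
J(o) = sqrt(61) (J(o) = sqrt((-6)**2 + (-5)**2) = sqrt(36 + 25) = sqrt(61))
J((-10 + P(4, 2)) + 7)**2 = (sqrt(61))**2 = 61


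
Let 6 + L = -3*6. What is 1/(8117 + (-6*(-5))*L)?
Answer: 1/7397 ≈ 0.00013519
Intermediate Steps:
L = -24 (L = -6 - 3*6 = -6 - 18 = -24)
1/(8117 + (-6*(-5))*L) = 1/(8117 - 6*(-5)*(-24)) = 1/(8117 + 30*(-24)) = 1/(8117 - 720) = 1/7397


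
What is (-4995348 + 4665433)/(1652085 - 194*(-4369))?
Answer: -329915/2499671 ≈ -0.13198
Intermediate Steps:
(-4995348 + 4665433)/(1652085 - 194*(-4369)) = -329915/(1652085 + 847586) = -329915/2499671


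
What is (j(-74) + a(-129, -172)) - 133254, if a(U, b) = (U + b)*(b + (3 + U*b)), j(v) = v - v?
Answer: -6760973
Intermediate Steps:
j(v) = 0
a(U, b) = (U + b)*(3 + b + U*b)
(j(-74) + a(-129, -172)) - 133254 = (0 + ((-172)² + 3*(-129) + 3*(-172) - 129*(-172) - 129*(-172)² - 172*(-129)²)) - 133254 = (0 + (29584 - 387 - 516 + 22188 - 129*29584 - 172*16641)) - 133254 = (0 + (29584 - 387 - 516 + 22188 - 3816336 - 2862252)) - 133254 = (0 - 6627719) - 133254 = -6627719 - 133254 = -6760973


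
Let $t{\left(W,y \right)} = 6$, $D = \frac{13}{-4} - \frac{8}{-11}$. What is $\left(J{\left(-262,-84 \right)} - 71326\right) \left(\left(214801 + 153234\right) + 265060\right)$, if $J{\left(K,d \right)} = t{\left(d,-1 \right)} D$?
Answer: $- \frac{993645767975}{22} \approx -4.5166 \cdot 10^{10}$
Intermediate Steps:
$D = - \frac{111}{44}$ ($D = 13 \left(- \frac{1}{4}\right) - - \frac{8}{11} = - \frac{13}{4} + \frac{8}{11} = - \frac{111}{44} \approx -2.5227$)
$J{\left(K,d \right)} = - \frac{333}{22}$ ($J{\left(K,d \right)} = 6 \left(- \frac{111}{44}\right) = - \frac{333}{22}$)
$\left(J{\left(-262,-84 \right)} - 71326\right) \left(\left(214801 + 153234\right) + 265060\right) = \left(- \frac{333}{22} - 71326\right) \left(\left(214801 + 153234\right) + 265060\right) = - \frac{1569505 \left(368035 + 265060\right)}{22} = \left(- \frac{1569505}{22}\right) 633095 = - \frac{993645767975}{22}$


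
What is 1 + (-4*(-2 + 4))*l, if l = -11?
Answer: 89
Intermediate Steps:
1 + (-4*(-2 + 4))*l = 1 - 4*(-2 + 4)*(-11) = 1 - 4*2*(-11) = 1 - 8*(-11) = 1 + 88 = 89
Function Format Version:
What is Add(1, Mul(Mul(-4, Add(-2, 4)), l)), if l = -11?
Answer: 89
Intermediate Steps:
Add(1, Mul(Mul(-4, Add(-2, 4)), l)) = Add(1, Mul(Mul(-4, Add(-2, 4)), -11)) = Add(1, Mul(Mul(-4, 2), -11)) = Add(1, Mul(-8, -11)) = Add(1, 88) = 89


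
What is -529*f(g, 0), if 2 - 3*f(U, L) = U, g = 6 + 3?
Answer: 3703/3 ≈ 1234.3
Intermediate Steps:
g = 9
f(U, L) = ⅔ - U/3
-529*f(g, 0) = -529*(⅔ - ⅓*9) = -529*(⅔ - 3) = -529*(-7/3) = 3703/3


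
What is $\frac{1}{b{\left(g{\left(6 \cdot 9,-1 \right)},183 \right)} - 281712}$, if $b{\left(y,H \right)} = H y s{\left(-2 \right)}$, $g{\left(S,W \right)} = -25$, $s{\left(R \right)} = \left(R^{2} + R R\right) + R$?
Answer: $- \frac{1}{309162} \approx -3.2345 \cdot 10^{-6}$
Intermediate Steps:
$s{\left(R \right)} = R + 2 R^{2}$ ($s{\left(R \right)} = \left(R^{2} + R^{2}\right) + R = 2 R^{2} + R = R + 2 R^{2}$)
$b{\left(y,H \right)} = 6 H y$ ($b{\left(y,H \right)} = H y \left(- 2 \left(1 + 2 \left(-2\right)\right)\right) = H y \left(- 2 \left(1 - 4\right)\right) = H y \left(\left(-2\right) \left(-3\right)\right) = H y 6 = 6 H y$)
$\frac{1}{b{\left(g{\left(6 \cdot 9,-1 \right)},183 \right)} - 281712} = \frac{1}{6 \cdot 183 \left(-25\right) - 281712} = \frac{1}{-27450 - 281712} = \frac{1}{-309162} = - \frac{1}{309162}$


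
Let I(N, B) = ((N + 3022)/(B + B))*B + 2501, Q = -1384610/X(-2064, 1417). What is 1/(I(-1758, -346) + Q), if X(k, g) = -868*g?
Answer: 614978/1927418379 ≈ 0.00031907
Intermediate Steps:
Q = 692305/614978 (Q = -1384610/((-868*1417)) = -1384610/(-1229956) = -1384610*(-1/1229956) = 692305/614978 ≈ 1.1257)
I(N, B) = 4012 + N/2 (I(N, B) = ((3022 + N)/((2*B)))*B + 2501 = ((3022 + N)*(1/(2*B)))*B + 2501 = ((3022 + N)/(2*B))*B + 2501 = (1511 + N/2) + 2501 = 4012 + N/2)
1/(I(-1758, -346) + Q) = 1/((4012 + (1/2)*(-1758)) + 692305/614978) = 1/((4012 - 879) + 692305/614978) = 1/(3133 + 692305/614978) = 1/(1927418379/614978) = 614978/1927418379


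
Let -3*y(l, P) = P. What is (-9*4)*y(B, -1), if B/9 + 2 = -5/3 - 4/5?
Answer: -12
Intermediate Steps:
B = -201/5 (B = -18 + 9*(-5/3 - 4/5) = -18 + 9*(-37/15) = -18 - 111/5 = -201/5 ≈ -40.200)
y(l, P) = -P/3
(-9*4)*y(B, -1) = (-9*4)*(-1/3*(-1)) = -36*1/3 = -12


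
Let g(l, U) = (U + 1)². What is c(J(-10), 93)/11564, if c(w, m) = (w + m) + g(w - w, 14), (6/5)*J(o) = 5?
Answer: 1933/69384 ≈ 0.027859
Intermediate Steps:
g(l, U) = (1 + U)²
J(o) = 25/6 (J(o) = (⅚)*5 = 25/6)
c(w, m) = 225 + m + w (c(w, m) = (w + m) + (1 + 14)² = (m + w) + 15² = (m + w) + 225 = 225 + m + w)
c(J(-10), 93)/11564 = (225 + 93 + 25/6)/11564 = (1933/6)*(1/11564) = 1933/69384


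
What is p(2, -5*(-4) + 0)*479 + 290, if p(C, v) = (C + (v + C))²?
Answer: 276194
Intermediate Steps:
p(C, v) = (v + 2*C)² (p(C, v) = (C + (C + v))² = (v + 2*C)²)
p(2, -5*(-4) + 0)*479 + 290 = ((-5*(-4) + 0) + 2*2)²*479 + 290 = ((20 + 0) + 4)²*479 + 290 = (20 + 4)²*479 + 290 = 24²*479 + 290 = 576*479 + 290 = 275904 + 290 = 276194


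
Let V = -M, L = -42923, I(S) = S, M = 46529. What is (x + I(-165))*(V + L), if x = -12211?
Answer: 1107057952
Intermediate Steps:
V = -46529 (V = -1*46529 = -46529)
(x + I(-165))*(V + L) = (-12211 - 165)*(-46529 - 42923) = -12376*(-89452) = 1107057952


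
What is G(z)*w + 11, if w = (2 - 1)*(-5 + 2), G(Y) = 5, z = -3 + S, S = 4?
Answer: -4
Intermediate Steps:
z = 1 (z = -3 + 4 = 1)
w = -3 (w = 1*(-3) = -3)
G(z)*w + 11 = 5*(-3) + 11 = -15 + 11 = -4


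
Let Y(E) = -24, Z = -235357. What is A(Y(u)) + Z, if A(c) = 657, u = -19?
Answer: -234700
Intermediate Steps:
A(Y(u)) + Z = 657 - 235357 = -234700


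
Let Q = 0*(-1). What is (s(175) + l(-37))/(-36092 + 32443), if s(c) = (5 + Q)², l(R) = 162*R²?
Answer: -221803/3649 ≈ -60.785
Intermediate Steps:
Q = 0
s(c) = 25 (s(c) = (5 + 0)² = 5² = 25)
(s(175) + l(-37))/(-36092 + 32443) = (25 + 162*(-37)²)/(-36092 + 32443) = (25 + 162*1369)/(-3649) = (25 + 221778)*(-1/3649) = 221803*(-1/3649) = -221803/3649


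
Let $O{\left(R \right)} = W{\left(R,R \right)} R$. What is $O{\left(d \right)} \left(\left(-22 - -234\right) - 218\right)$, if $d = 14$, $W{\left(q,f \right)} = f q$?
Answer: $-16464$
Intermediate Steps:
$O{\left(R \right)} = R^{3}$ ($O{\left(R \right)} = R R R = R^{2} R = R^{3}$)
$O{\left(d \right)} \left(\left(-22 - -234\right) - 218\right) = 14^{3} \left(\left(-22 - -234\right) - 218\right) = 2744 \left(\left(-22 + 234\right) - 218\right) = 2744 \left(212 - 218\right) = 2744 \left(-6\right) = -16464$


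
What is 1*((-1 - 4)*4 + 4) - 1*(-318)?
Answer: 302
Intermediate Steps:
1*((-1 - 4)*4 + 4) - 1*(-318) = 1*(-5*4 + 4) + 318 = 1*(-20 + 4) + 318 = 1*(-16) + 318 = -16 + 318 = 302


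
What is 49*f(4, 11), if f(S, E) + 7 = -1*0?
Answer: -343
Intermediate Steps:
f(S, E) = -7 (f(S, E) = -7 - 1*0 = -7 + 0 = -7)
49*f(4, 11) = 49*(-7) = -343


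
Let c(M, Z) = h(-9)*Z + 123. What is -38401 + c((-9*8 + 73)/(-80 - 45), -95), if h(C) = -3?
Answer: -37993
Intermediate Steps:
c(M, Z) = 123 - 3*Z (c(M, Z) = -3*Z + 123 = 123 - 3*Z)
-38401 + c((-9*8 + 73)/(-80 - 45), -95) = -38401 + (123 - 3*(-95)) = -38401 + (123 + 285) = -38401 + 408 = -37993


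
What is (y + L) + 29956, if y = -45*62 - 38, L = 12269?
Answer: 39397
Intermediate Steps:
y = -2828 (y = -2790 - 38 = -2828)
(y + L) + 29956 = (-2828 + 12269) + 29956 = 9441 + 29956 = 39397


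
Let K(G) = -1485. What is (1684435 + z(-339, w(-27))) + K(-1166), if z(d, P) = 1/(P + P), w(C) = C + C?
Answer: 181758599/108 ≈ 1.6830e+6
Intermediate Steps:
w(C) = 2*C
z(d, P) = 1/(2*P)
(1684435 + z(-339, w(-27))) + K(-1166) = (1684435 + 1/(2*((2*(-27))))) - 1485 = (1684435 + (1/2)/(-54)) - 1485 = (1684435 + (1/2)*(-1/54)) - 1485 = (1684435 - 1/108) - 1485 = 181918979/108 - 1485 = 181758599/108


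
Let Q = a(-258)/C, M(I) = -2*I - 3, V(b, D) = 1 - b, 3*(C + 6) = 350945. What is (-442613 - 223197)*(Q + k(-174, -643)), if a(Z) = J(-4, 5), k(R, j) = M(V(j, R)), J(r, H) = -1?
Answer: 301643063275600/350927 ≈ 8.5956e+8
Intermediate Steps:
C = 350927/3 (C = -6 + (⅓)*350945 = -6 + 350945/3 = 350927/3 ≈ 1.1698e+5)
M(I) = -3 - 2*I
k(R, j) = -5 + 2*j (k(R, j) = -3 - 2*(1 - j) = -3 + (-2 + 2*j) = -5 + 2*j)
a(Z) = -1
Q = -3/350927 (Q = -1/350927/3 = -1*3/350927 = -3/350927 ≈ -8.5488e-6)
(-442613 - 223197)*(Q + k(-174, -643)) = (-442613 - 223197)*(-3/350927 + (-5 + 2*(-643))) = -665810*(-3/350927 + (-5 - 1286)) = -665810*(-3/350927 - 1291) = -665810*(-453046760/350927) = 301643063275600/350927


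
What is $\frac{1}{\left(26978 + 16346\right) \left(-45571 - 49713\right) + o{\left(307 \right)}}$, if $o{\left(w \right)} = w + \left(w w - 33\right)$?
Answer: $- \frac{1}{4127989493} \approx -2.4225 \cdot 10^{-10}$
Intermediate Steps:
$o{\left(w \right)} = -33 + w + w^{2}$ ($o{\left(w \right)} = w + \left(w^{2} - 33\right) = w + \left(-33 + w^{2}\right) = -33 + w + w^{2}$)
$\frac{1}{\left(26978 + 16346\right) \left(-45571 - 49713\right) + o{\left(307 \right)}} = \frac{1}{\left(26978 + 16346\right) \left(-45571 - 49713\right) + \left(-33 + 307 + 307^{2}\right)} = \frac{1}{43324 \left(-95284\right) + \left(-33 + 307 + 94249\right)} = \frac{1}{-4128084016 + 94523} = \frac{1}{-4127989493} = - \frac{1}{4127989493}$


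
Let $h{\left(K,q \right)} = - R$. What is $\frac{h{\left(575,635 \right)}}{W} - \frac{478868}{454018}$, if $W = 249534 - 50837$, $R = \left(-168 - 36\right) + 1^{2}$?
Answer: $- \frac{47528734671}{45106007273} \approx -1.0537$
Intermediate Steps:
$R = -203$ ($R = -204 + 1 = -203$)
$h{\left(K,q \right)} = 203$ ($h{\left(K,q \right)} = \left(-1\right) \left(-203\right) = 203$)
$W = 198697$
$\frac{h{\left(575,635 \right)}}{W} - \frac{478868}{454018} = \frac{203}{198697} - \frac{478868}{454018} = 203 \cdot \frac{1}{198697} - \frac{239434}{227009} = \frac{203}{198697} - \frac{239434}{227009} = - \frac{47528734671}{45106007273}$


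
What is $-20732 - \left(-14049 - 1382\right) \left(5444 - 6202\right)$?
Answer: $-11717430$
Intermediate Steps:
$-20732 - \left(-14049 - 1382\right) \left(5444 - 6202\right) = -20732 - \left(-15431\right) \left(-758\right) = -20732 - 11696698 = -11717430$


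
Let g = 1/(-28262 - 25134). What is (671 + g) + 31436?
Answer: 1714385371/53396 ≈ 32107.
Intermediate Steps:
g = -1/53396 (g = 1/(-53396) = -1/53396 ≈ -1.8728e-5)
(671 + g) + 31436 = (671 - 1/53396) + 31436 = 35828715/53396 + 31436 = 1714385371/53396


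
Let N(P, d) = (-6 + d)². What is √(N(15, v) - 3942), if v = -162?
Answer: 3*√2698 ≈ 155.83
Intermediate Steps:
√(N(15, v) - 3942) = √((-6 - 162)² - 3942) = √((-168)² - 3942) = √(28224 - 3942) = √24282 = 3*√2698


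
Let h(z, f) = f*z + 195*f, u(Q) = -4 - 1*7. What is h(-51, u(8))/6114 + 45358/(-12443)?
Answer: -49504754/12679417 ≈ -3.9043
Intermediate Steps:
u(Q) = -11 (u(Q) = -4 - 7 = -11)
h(z, f) = 195*f + f*z
h(-51, u(8))/6114 + 45358/(-12443) = -11*(195 - 51)/6114 + 45358/(-12443) = -11*144*(1/6114) + 45358*(-1/12443) = -1584*1/6114 - 45358/12443 = -264/1019 - 45358/12443 = -49504754/12679417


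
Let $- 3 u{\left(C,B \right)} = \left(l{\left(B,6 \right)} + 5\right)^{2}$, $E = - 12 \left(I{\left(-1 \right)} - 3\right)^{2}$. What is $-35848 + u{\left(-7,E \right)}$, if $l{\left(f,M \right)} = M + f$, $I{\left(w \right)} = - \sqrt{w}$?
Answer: $- \frac{109585}{3} - 4080 i \approx -36528.0 - 4080.0 i$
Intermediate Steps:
$E = - 12 \left(-3 - i\right)^{2}$ ($E = - 12 \left(- \sqrt{-1} - 3\right)^{2} = - 12 \left(- i - 3\right)^{2} = - 12 \left(-3 - i\right)^{2} \approx -96.0 - 72.0 i$)
$u{\left(C,B \right)} = - \frac{\left(11 + B\right)^{2}}{3}$ ($u{\left(C,B \right)} = - \frac{\left(\left(6 + B\right) + 5\right)^{2}}{3} = - \frac{\left(11 + B\right)^{2}}{3}$)
$-35848 + u{\left(-7,E \right)} = -35848 - \frac{\left(11 - \left(96 + 72 i\right)\right)^{2}}{3} = -35848 - \frac{\left(-85 - 72 i\right)^{2}}{3}$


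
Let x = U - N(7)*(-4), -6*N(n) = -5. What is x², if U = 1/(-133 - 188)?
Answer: 1142761/103041 ≈ 11.090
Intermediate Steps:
N(n) = ⅚ (N(n) = -⅙*(-5) = ⅚)
U = -1/321 (U = 1/(-321) = -1/321 ≈ -0.0031153)
x = 1069/321 (x = -1/321 - 5*(-4)/6 = -1/321 - 1*(-10/3) = -1/321 + 10/3 = 1069/321 ≈ 3.3302)
x² = (1069/321)² = 1142761/103041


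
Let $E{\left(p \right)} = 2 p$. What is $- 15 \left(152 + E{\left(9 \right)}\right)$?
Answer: $-2550$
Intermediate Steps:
$- 15 \left(152 + E{\left(9 \right)}\right) = - 15 \left(152 + 2 \cdot 9\right) = - 15 \left(152 + 18\right) = \left(-15\right) 170 = -2550$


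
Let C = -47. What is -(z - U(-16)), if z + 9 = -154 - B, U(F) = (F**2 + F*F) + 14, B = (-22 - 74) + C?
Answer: 546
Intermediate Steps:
B = -143 (B = (-22 - 74) - 47 = -96 - 47 = -143)
U(F) = 14 + 2*F**2 (U(F) = (F**2 + F**2) + 14 = 2*F**2 + 14 = 14 + 2*F**2)
z = -20 (z = -9 + (-154 - 1*(-143)) = -9 + (-154 + 143) = -9 - 11 = -20)
-(z - U(-16)) = -(-20 - (14 + 2*(-16)**2)) = -(-20 - (14 + 2*256)) = -(-20 - (14 + 512)) = -(-20 - 1*526) = -(-20 - 526) = -1*(-546) = 546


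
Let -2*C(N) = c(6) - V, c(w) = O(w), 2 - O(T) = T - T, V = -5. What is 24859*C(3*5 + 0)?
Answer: -174013/2 ≈ -87007.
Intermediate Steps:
O(T) = 2 (O(T) = 2 - (T - T) = 2 - 1*0 = 2 + 0 = 2)
c(w) = 2
C(N) = -7/2 (C(N) = -(2 - 1*(-5))/2 = -(2 + 5)/2 = -½*7 = -7/2)
24859*C(3*5 + 0) = 24859*(-7/2) = -174013/2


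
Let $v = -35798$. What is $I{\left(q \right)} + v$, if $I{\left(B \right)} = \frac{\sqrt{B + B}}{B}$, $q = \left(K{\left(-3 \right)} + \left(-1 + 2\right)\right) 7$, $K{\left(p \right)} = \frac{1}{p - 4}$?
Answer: $-35798 + \frac{\sqrt{3}}{3} \approx -35797.0$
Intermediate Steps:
$K{\left(p \right)} = \frac{1}{-4 + p}$
$q = 6$ ($q = \left(\frac{1}{-4 - 3} + \left(-1 + 2\right)\right) 7 = \left(\frac{1}{-7} + 1\right) 7 = \left(- \frac{1}{7} + 1\right) 7 = \frac{6}{7} \cdot 7 = 6$)
$I{\left(B \right)} = \frac{\sqrt{2}}{\sqrt{B}}$ ($I{\left(B \right)} = \frac{\sqrt{2 B}}{B} = \frac{\sqrt{2} \sqrt{B}}{B} = \frac{\sqrt{2}}{\sqrt{B}}$)
$I{\left(q \right)} + v = \frac{\sqrt{2}}{\sqrt{6}} - 35798 = \sqrt{2} \frac{\sqrt{6}}{6} - 35798 = \frac{\sqrt{3}}{3} - 35798 = -35798 + \frac{\sqrt{3}}{3}$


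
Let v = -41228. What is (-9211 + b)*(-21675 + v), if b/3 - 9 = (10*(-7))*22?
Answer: 868313012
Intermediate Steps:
b = -4593 (b = 27 + 3*((10*(-7))*22) = 27 + 3*(-70*22) = 27 + 3*(-1540) = 27 - 4620 = -4593)
(-9211 + b)*(-21675 + v) = (-9211 - 4593)*(-21675 - 41228) = -13804*(-62903) = 868313012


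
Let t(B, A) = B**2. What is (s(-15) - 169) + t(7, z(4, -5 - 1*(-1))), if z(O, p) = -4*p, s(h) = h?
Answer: -135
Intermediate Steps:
(s(-15) - 169) + t(7, z(4, -5 - 1*(-1))) = (-15 - 169) + 7**2 = -184 + 49 = -135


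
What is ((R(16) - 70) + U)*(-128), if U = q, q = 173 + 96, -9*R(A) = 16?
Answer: -227200/9 ≈ -25244.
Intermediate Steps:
R(A) = -16/9 (R(A) = -1/9*16 = -16/9)
q = 269
U = 269
((R(16) - 70) + U)*(-128) = ((-16/9 - 70) + 269)*(-128) = (-646/9 + 269)*(-128) = (1775/9)*(-128) = -227200/9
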